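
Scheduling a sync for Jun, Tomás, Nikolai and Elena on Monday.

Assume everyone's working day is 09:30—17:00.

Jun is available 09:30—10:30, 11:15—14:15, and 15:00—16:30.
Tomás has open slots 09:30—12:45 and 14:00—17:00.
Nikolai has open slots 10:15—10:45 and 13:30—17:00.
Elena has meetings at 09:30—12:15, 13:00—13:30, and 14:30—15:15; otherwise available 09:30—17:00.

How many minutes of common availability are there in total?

90 minutes

Elena free within 09:30–17:00: 12:15–13:00, 13:30–14:30, 15:15–17:00.
Jun ∩ Tomás: 09:30–10:30, 11:15–12:45, 14:00–14:15, 15:00–16:30.
Jun ∩ Tomás ∩ Nikolai: 10:15–10:30, 14:00–14:15, 15:00–16:30.
Jun ∩ Tomás ∩ Nikolai ∩ Elena: 14:00–14:15, 15:15–16:30.
Total common minutes: 15 + 75 = 90.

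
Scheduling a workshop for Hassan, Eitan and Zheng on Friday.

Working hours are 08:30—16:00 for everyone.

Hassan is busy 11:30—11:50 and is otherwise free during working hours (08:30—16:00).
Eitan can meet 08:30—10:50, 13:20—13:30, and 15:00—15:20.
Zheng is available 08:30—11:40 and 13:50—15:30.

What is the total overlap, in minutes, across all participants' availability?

160 minutes

Hassan free within 08:30–16:00: 08:30–11:30, 11:50–16:00.
Hassan ∩ Eitan: 08:30–10:50, 13:20–13:30, 15:00–15:20.
Hassan ∩ Eitan ∩ Zheng: 08:30–10:50, 15:00–15:20.
Total common minutes: 140 + 20 = 160.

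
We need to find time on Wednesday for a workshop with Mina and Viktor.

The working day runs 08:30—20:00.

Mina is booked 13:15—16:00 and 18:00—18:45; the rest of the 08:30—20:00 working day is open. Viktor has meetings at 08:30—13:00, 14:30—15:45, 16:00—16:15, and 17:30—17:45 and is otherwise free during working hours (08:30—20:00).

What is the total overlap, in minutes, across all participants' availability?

180 minutes

Mina free within 08:30–20:00: 08:30–13:15, 16:00–18:00, 18:45–20:00.
Viktor free within 08:30–20:00: 13:00–14:30, 15:45–16:00, 16:15–17:30, 17:45–20:00.
Mina ∩ Viktor: 13:00–13:15, 16:15–17:30, 17:45–18:00, 18:45–20:00.
Total common minutes: 15 + 75 + 15 + 75 = 180.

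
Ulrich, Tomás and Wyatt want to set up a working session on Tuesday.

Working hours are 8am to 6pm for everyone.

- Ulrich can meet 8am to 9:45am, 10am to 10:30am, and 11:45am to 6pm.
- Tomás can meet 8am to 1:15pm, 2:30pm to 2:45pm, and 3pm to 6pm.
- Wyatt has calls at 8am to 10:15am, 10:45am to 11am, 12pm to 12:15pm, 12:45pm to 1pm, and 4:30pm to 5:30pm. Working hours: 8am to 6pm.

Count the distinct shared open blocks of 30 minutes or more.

3

Wyatt free within 08:00–18:00: 10:15–10:45, 11:00–12:00, 12:15–12:45, 13:00–16:30, 17:30–18:00.
Ulrich ∩ Tomás: 08:00–09:45, 10:00–10:30, 11:45–13:15, 14:30–14:45, 15:00–18:00.
Ulrich ∩ Tomás ∩ Wyatt: 10:15–10:30, 11:45–12:00, 12:15–12:45, 13:00–13:15, 14:30–14:45, 15:00–16:30, 17:30–18:00.
Windows ≥ 30 min: 12:15–12:45, 15:00–16:30, 17:30–18:00.
That's 3 windows.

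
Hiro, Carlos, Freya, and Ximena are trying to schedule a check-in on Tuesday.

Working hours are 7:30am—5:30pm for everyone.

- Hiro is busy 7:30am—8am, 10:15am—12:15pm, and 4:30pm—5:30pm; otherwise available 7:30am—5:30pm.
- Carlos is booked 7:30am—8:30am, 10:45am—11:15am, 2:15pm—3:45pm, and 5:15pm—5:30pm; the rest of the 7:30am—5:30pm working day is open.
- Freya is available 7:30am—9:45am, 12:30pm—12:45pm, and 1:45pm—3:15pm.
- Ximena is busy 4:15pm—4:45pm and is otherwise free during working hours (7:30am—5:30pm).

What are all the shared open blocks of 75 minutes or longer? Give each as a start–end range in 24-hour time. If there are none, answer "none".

Hiro free within 07:30–17:30: 08:00–10:15, 12:15–16:30.
Carlos free within 07:30–17:30: 08:30–10:45, 11:15–14:15, 15:45–17:15.
Ximena free within 07:30–17:30: 07:30–16:15, 16:45–17:30.
Hiro ∩ Carlos: 08:30–10:15, 12:15–14:15, 15:45–16:30.
Hiro ∩ Carlos ∩ Freya: 08:30–09:45, 12:30–12:45, 13:45–14:15.
Hiro ∩ Carlos ∩ Freya ∩ Ximena: 08:30–09:45, 12:30–12:45, 13:45–14:15.
Windows ≥ 75 min: 08:30–09:45.

08:30–09:45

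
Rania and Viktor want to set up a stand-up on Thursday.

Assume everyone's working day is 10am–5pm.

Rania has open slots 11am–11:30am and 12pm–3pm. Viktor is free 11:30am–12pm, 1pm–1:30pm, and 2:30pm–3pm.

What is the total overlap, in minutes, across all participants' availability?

60 minutes

Rania ∩ Viktor: 13:00–13:30, 14:30–15:00.
Total common minutes: 30 + 30 = 60.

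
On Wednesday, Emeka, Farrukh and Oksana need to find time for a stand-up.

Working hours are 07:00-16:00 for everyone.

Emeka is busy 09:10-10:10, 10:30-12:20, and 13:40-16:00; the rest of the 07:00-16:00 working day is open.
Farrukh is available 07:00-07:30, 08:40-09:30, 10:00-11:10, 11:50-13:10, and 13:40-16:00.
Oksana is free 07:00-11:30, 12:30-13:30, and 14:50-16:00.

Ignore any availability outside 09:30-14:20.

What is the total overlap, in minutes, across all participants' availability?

60 minutes

Emeka free within 07:00–16:00: 07:00–09:10, 10:10–10:30, 12:20–13:40.
Emeka ∩ Farrukh: 07:00–07:30, 08:40–09:10, 10:10–10:30, 12:20–13:10.
Emeka ∩ Farrukh ∩ Oksana: 07:00–07:30, 08:40–09:10, 10:10–10:30, 12:30–13:10.
Restricted to 09:30–14:20: 10:10–10:30, 12:30–13:10.
Total common minutes: 20 + 40 = 60.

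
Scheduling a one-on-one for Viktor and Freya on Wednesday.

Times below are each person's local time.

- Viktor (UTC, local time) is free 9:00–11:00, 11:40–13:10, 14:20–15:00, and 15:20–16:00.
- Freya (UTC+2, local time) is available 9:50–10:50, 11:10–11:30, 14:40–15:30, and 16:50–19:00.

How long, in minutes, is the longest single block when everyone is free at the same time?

Viktor → UTC: 09:00–11:00, 11:40–13:10, 14:20–15:00, 15:20–16:00.
Freya → UTC: 07:50–08:50, 09:10–09:30, 12:40–13:30, 14:50–17:00.
Viktor ∩ Freya: 09:10–09:30, 12:40–13:10, 14:50–15:00, 15:20–16:00.
Common window lengths: 20, 30, 10, 40 min; longest is 40.

40 minutes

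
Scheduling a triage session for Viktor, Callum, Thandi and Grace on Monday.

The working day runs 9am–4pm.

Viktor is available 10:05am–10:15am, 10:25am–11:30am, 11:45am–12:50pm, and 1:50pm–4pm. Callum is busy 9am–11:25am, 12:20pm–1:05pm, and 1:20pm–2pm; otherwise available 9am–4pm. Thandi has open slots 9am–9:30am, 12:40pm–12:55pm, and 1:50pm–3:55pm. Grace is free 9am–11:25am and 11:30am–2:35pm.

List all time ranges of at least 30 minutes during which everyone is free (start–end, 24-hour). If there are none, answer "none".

14:00–14:35

Callum free within 09:00–16:00: 11:25–12:20, 13:05–13:20, 14:00–16:00.
Viktor ∩ Callum: 11:25–11:30, 11:45–12:20, 14:00–16:00.
Viktor ∩ Callum ∩ Thandi: 14:00–15:55.
Viktor ∩ Callum ∩ Thandi ∩ Grace: 14:00–14:35.
Windows ≥ 30 min: 14:00–14:35.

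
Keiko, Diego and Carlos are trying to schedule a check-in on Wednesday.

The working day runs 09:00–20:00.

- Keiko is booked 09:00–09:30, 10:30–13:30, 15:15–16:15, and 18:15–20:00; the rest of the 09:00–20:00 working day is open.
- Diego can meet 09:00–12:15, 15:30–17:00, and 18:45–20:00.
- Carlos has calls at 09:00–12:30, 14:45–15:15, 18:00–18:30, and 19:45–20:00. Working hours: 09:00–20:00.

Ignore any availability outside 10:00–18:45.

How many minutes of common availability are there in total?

Keiko free within 09:00–20:00: 09:30–10:30, 13:30–15:15, 16:15–18:15.
Carlos free within 09:00–20:00: 12:30–14:45, 15:15–18:00, 18:30–19:45.
Keiko ∩ Diego: 09:30–10:30, 16:15–17:00.
Keiko ∩ Diego ∩ Carlos: 16:15–17:00.
Restricted to 10:00–18:45: 16:15–17:00.
Total common minutes: 45.

45 minutes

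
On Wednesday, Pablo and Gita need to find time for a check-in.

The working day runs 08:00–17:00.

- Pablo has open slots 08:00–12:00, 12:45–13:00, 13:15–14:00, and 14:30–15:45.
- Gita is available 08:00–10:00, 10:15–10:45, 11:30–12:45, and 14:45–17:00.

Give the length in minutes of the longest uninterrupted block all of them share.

Pablo ∩ Gita: 08:00–10:00, 10:15–10:45, 11:30–12:00, 14:45–15:45.
Common window lengths: 120, 30, 30, 60 min; longest is 120.

120 minutes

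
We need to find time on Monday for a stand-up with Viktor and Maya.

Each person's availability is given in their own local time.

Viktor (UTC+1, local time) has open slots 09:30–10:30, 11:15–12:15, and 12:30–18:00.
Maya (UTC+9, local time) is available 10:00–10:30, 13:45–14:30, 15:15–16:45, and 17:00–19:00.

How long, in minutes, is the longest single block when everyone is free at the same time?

Viktor → UTC: 08:30–09:30, 10:15–11:15, 11:30–17:00.
Maya → UTC: 01:00–01:30, 04:45–05:30, 06:15–07:45, 08:00–10:00.
Viktor ∩ Maya: 08:30–09:30.
Single common window of 60 minutes.

60 minutes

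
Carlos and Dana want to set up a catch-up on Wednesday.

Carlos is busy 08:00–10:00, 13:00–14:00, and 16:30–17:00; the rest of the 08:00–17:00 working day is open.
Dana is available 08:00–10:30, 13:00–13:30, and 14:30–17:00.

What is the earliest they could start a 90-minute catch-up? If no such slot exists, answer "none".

Carlos free within 08:00–17:00: 10:00–13:00, 14:00–16:30.
Carlos ∩ Dana: 10:00–10:30, 14:30–16:30.
Windows ≥ 90 min: 14:30–16:30.
Earliest such window starts at 14:30.

14:30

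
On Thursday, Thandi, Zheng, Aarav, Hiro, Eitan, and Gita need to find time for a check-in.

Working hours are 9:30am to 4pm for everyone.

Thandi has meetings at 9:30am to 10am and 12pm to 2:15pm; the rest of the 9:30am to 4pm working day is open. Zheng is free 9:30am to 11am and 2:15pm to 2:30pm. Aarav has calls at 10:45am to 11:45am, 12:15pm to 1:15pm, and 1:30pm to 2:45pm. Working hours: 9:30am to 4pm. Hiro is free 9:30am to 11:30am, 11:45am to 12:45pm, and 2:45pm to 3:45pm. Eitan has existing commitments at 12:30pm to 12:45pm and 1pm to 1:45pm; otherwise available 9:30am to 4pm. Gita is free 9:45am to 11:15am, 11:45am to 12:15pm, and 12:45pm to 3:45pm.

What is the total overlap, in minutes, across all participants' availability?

Thandi free within 09:30–16:00: 10:00–12:00, 14:15–16:00.
Aarav free within 09:30–16:00: 09:30–10:45, 11:45–12:15, 13:15–13:30, 14:45–16:00.
Eitan free within 09:30–16:00: 09:30–12:30, 12:45–13:00, 13:45–16:00.
Thandi ∩ Zheng: 10:00–11:00, 14:15–14:30.
Thandi ∩ Zheng ∩ Aarav: 10:00–10:45.
Thandi ∩ Zheng ∩ Aarav ∩ Hiro: 10:00–10:45.
Thandi ∩ Zheng ∩ Aarav ∩ Hiro ∩ Eitan: 10:00–10:45.
Thandi ∩ Zheng ∩ Aarav ∩ Hiro ∩ Eitan ∩ Gita: 10:00–10:45.
Total common minutes: 45.

45 minutes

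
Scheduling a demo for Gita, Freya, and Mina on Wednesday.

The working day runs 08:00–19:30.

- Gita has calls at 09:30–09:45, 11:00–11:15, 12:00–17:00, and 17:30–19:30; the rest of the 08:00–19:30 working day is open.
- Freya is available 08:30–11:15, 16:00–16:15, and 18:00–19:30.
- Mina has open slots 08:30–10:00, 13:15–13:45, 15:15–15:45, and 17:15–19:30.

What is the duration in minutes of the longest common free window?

Gita free within 08:00–19:30: 08:00–09:30, 09:45–11:00, 11:15–12:00, 17:00–17:30.
Gita ∩ Freya: 08:30–09:30, 09:45–11:00.
Gita ∩ Freya ∩ Mina: 08:30–09:30, 09:45–10:00.
Common window lengths: 60, 15 min; longest is 60.

60 minutes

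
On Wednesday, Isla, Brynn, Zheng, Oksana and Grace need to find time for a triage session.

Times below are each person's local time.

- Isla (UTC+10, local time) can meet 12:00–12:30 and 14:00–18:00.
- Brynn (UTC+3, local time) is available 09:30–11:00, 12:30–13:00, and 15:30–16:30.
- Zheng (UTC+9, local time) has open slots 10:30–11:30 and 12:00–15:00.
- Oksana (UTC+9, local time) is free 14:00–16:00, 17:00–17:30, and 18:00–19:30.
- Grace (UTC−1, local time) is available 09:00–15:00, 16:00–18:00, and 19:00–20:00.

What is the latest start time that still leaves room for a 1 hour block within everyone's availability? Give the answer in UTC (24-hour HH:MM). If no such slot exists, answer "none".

none

Isla → UTC: 02:00–02:30, 04:00–08:00.
Brynn → UTC: 06:30–08:00, 09:30–10:00, 12:30–13:30.
Zheng → UTC: 01:30–02:30, 03:00–06:00.
Oksana → UTC: 05:00–07:00, 08:00–08:30, 09:00–10:30.
Grace → UTC: 10:00–16:00, 17:00–19:00, 20:00–21:00.
Isla ∩ Brynn: 06:30–08:00.
Isla ∩ Brynn ∩ Zheng: (none).
Isla ∩ Brynn ∩ Zheng ∩ Oksana: (none).
Isla ∩ Brynn ∩ Zheng ∩ Oksana ∩ Grace: (none).
Windows ≥ 60 min: (none).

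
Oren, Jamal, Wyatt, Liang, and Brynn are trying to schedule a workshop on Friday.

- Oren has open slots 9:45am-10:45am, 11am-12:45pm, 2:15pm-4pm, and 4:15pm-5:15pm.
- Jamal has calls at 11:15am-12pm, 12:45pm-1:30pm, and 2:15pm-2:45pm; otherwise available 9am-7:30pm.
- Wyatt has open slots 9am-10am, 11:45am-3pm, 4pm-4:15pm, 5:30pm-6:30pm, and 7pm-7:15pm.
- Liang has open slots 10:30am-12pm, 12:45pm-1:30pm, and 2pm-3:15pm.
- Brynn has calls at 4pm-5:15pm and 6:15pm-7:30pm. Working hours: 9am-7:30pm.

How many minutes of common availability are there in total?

Jamal free within 09:00–19:30: 09:00–11:15, 12:00–12:45, 13:30–14:15, 14:45–19:30.
Brynn free within 09:00–19:30: 09:00–16:00, 17:15–18:15.
Oren ∩ Jamal: 09:45–10:45, 11:00–11:15, 12:00–12:45, 14:45–16:00, 16:15–17:15.
Oren ∩ Jamal ∩ Wyatt: 09:45–10:00, 12:00–12:45, 14:45–15:00.
Oren ∩ Jamal ∩ Wyatt ∩ Liang: 14:45–15:00.
Oren ∩ Jamal ∩ Wyatt ∩ Liang ∩ Brynn: 14:45–15:00.
Total common minutes: 15.

15 minutes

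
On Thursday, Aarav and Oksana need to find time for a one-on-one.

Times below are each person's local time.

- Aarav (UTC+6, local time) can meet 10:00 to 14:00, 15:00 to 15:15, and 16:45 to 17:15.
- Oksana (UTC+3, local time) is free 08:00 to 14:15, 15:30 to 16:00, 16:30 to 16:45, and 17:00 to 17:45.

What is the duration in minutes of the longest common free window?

180 minutes

Aarav → UTC: 04:00–08:00, 09:00–09:15, 10:45–11:15.
Oksana → UTC: 05:00–11:15, 12:30–13:00, 13:30–13:45, 14:00–14:45.
Aarav ∩ Oksana: 05:00–08:00, 09:00–09:15, 10:45–11:15.
Common window lengths: 180, 15, 30 min; longest is 180.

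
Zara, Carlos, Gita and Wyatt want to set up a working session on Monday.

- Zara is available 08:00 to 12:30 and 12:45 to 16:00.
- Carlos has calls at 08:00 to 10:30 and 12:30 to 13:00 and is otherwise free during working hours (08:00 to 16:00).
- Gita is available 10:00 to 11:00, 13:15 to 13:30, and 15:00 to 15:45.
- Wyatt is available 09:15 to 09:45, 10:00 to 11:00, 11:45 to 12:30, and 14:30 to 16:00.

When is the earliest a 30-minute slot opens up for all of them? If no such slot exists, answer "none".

Carlos free within 08:00–16:00: 10:30–12:30, 13:00–16:00.
Zara ∩ Carlos: 10:30–12:30, 13:00–16:00.
Zara ∩ Carlos ∩ Gita: 10:30–11:00, 13:15–13:30, 15:00–15:45.
Zara ∩ Carlos ∩ Gita ∩ Wyatt: 10:30–11:00, 15:00–15:45.
Windows ≥ 30 min: 10:30–11:00, 15:00–15:45.
Earliest such window starts at 10:30.

10:30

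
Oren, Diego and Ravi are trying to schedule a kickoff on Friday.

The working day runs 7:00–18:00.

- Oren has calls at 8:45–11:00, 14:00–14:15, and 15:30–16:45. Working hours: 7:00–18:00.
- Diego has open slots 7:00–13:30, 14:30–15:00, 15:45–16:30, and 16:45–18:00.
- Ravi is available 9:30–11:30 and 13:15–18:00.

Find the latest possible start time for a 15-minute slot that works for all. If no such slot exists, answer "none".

Oren free within 07:00–18:00: 07:00–08:45, 11:00–14:00, 14:15–15:30, 16:45–18:00.
Oren ∩ Diego: 07:00–08:45, 11:00–13:30, 14:30–15:00, 16:45–18:00.
Oren ∩ Diego ∩ Ravi: 11:00–11:30, 13:15–13:30, 14:30–15:00, 16:45–18:00.
Windows ≥ 15 min: 11:00–11:30, 13:15–13:30, 14:30–15:00, 16:45–18:00.
Latest start in the last window 16:45–18:00 is 18:00 − 15 min = 17:45.

17:45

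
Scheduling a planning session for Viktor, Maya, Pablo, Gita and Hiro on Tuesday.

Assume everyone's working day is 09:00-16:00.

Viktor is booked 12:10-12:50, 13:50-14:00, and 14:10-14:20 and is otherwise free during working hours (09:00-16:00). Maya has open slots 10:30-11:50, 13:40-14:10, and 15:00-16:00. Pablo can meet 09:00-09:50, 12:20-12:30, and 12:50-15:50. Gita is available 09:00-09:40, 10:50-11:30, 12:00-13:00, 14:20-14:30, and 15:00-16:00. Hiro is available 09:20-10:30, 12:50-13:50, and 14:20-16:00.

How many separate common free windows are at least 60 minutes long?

Viktor free within 09:00–16:00: 09:00–12:10, 12:50–13:50, 14:00–14:10, 14:20–16:00.
Viktor ∩ Maya: 10:30–11:50, 13:40–13:50, 14:00–14:10, 15:00–16:00.
Viktor ∩ Maya ∩ Pablo: 13:40–13:50, 14:00–14:10, 15:00–15:50.
Viktor ∩ Maya ∩ Pablo ∩ Gita: 15:00–15:50.
Viktor ∩ Maya ∩ Pablo ∩ Gita ∩ Hiro: 15:00–15:50.
Windows ≥ 60 min: (none).
That's 0 windows.

0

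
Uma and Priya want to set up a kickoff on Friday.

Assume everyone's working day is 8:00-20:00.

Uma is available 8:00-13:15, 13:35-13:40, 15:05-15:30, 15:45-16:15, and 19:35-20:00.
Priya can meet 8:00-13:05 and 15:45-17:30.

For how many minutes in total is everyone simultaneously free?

Uma ∩ Priya: 08:00–13:05, 15:45–16:15.
Total common minutes: 305 + 30 = 335.

335 minutes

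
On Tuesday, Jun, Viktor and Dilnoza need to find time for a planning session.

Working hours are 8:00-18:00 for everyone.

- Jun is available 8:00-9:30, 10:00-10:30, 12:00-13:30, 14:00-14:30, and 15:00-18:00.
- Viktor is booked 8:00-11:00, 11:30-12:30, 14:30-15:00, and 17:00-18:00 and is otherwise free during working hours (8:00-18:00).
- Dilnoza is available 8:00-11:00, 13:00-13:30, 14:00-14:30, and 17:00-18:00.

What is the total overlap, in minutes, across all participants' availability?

60 minutes

Viktor free within 08:00–18:00: 11:00–11:30, 12:30–14:30, 15:00–17:00.
Jun ∩ Viktor: 12:30–13:30, 14:00–14:30, 15:00–17:00.
Jun ∩ Viktor ∩ Dilnoza: 13:00–13:30, 14:00–14:30.
Total common minutes: 30 + 30 = 60.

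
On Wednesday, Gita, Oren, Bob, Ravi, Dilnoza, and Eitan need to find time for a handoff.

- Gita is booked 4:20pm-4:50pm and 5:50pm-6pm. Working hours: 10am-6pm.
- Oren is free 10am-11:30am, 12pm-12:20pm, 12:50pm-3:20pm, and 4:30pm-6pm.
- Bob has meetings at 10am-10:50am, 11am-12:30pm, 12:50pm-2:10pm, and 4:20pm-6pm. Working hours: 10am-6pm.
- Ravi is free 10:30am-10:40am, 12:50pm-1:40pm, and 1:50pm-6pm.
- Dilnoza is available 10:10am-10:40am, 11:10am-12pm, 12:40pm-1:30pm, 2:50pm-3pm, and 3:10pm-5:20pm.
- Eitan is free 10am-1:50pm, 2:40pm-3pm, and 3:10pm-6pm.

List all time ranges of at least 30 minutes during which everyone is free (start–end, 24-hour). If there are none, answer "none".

Gita free within 10:00–18:00: 10:00–16:20, 16:50–17:50.
Bob free within 10:00–18:00: 10:50–11:00, 12:30–12:50, 14:10–16:20.
Gita ∩ Oren: 10:00–11:30, 12:00–12:20, 12:50–15:20, 16:50–17:50.
Gita ∩ Oren ∩ Bob: 10:50–11:00, 14:10–15:20.
Gita ∩ Oren ∩ Bob ∩ Ravi: 14:10–15:20.
Gita ∩ Oren ∩ Bob ∩ Ravi ∩ Dilnoza: 14:50–15:00, 15:10–15:20.
Gita ∩ Oren ∩ Bob ∩ Ravi ∩ Dilnoza ∩ Eitan: 14:50–15:00, 15:10–15:20.
Windows ≥ 30 min: (none).

none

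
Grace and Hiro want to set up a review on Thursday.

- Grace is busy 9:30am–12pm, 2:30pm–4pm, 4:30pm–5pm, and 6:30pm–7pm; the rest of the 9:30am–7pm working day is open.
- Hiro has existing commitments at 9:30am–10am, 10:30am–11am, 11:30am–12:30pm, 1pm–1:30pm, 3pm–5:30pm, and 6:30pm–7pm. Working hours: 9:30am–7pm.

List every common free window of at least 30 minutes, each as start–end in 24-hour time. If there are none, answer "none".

12:30–13:00, 13:30–14:30, 17:30–18:30

Grace free within 09:30–19:00: 12:00–14:30, 16:00–16:30, 17:00–18:30.
Hiro free within 09:30–19:00: 10:00–10:30, 11:00–11:30, 12:30–13:00, 13:30–15:00, 17:30–18:30.
Grace ∩ Hiro: 12:30–13:00, 13:30–14:30, 17:30–18:30.
Windows ≥ 30 min: 12:30–13:00, 13:30–14:30, 17:30–18:30.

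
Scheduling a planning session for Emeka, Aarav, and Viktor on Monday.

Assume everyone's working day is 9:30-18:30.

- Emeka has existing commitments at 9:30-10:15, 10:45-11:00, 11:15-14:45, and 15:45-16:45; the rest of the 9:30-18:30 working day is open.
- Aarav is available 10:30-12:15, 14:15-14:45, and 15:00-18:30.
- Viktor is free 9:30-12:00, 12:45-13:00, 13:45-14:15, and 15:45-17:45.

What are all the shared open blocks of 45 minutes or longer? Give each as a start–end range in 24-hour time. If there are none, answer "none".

Emeka free within 09:30–18:30: 10:15–10:45, 11:00–11:15, 14:45–15:45, 16:45–18:30.
Emeka ∩ Aarav: 10:30–10:45, 11:00–11:15, 15:00–15:45, 16:45–18:30.
Emeka ∩ Aarav ∩ Viktor: 10:30–10:45, 11:00–11:15, 16:45–17:45.
Windows ≥ 45 min: 16:45–17:45.

16:45–17:45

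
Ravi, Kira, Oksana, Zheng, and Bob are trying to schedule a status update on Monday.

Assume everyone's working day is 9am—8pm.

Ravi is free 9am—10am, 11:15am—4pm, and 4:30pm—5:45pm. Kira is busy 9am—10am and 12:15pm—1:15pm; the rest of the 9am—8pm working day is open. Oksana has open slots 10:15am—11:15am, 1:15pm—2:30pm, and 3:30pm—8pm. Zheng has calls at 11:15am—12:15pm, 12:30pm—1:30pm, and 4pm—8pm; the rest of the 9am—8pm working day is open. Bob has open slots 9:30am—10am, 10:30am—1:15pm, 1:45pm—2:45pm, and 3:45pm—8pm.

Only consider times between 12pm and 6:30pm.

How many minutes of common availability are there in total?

Kira free within 09:00–20:00: 10:00–12:15, 13:15–20:00.
Zheng free within 09:00–20:00: 09:00–11:15, 12:15–12:30, 13:30–16:00.
Ravi ∩ Kira: 11:15–12:15, 13:15–16:00, 16:30–17:45.
Ravi ∩ Kira ∩ Oksana: 13:15–14:30, 15:30–16:00, 16:30–17:45.
Ravi ∩ Kira ∩ Oksana ∩ Zheng: 13:30–14:30, 15:30–16:00.
Ravi ∩ Kira ∩ Oksana ∩ Zheng ∩ Bob: 13:45–14:30, 15:45–16:00.
Restricted to 12:00–18:30: 13:45–14:30, 15:45–16:00.
Total common minutes: 45 + 15 = 60.

60 minutes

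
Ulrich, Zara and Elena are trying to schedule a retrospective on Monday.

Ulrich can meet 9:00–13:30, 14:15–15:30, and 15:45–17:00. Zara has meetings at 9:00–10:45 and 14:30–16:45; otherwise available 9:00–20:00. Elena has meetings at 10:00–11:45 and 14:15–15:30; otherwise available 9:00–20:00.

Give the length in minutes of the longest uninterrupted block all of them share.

Zara free within 09:00–20:00: 10:45–14:30, 16:45–20:00.
Elena free within 09:00–20:00: 09:00–10:00, 11:45–14:15, 15:30–20:00.
Ulrich ∩ Zara: 10:45–13:30, 14:15–14:30, 16:45–17:00.
Ulrich ∩ Zara ∩ Elena: 11:45–13:30, 16:45–17:00.
Common window lengths: 105, 15 min; longest is 105.

105 minutes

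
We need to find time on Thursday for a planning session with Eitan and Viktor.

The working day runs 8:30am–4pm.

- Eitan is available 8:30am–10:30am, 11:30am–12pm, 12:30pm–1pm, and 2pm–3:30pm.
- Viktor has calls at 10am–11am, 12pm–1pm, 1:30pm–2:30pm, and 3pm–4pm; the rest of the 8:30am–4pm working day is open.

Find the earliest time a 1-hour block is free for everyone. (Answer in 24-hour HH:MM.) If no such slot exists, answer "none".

08:30

Viktor free within 08:30–16:00: 08:30–10:00, 11:00–12:00, 13:00–13:30, 14:30–15:00.
Eitan ∩ Viktor: 08:30–10:00, 11:30–12:00, 14:30–15:00.
Windows ≥ 60 min: 08:30–10:00.
Earliest such window starts at 08:30.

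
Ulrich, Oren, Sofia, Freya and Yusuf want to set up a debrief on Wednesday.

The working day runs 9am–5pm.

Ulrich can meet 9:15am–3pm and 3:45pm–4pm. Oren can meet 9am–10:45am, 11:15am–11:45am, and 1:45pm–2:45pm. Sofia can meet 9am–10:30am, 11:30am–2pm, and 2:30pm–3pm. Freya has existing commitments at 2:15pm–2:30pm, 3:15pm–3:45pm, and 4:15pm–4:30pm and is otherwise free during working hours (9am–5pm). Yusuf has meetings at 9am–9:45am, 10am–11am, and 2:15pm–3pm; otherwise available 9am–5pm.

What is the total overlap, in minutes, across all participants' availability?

Freya free within 09:00–17:00: 09:00–14:15, 14:30–15:15, 15:45–16:15, 16:30–17:00.
Yusuf free within 09:00–17:00: 09:45–10:00, 11:00–14:15, 15:00–17:00.
Ulrich ∩ Oren: 09:15–10:45, 11:15–11:45, 13:45–14:45.
Ulrich ∩ Oren ∩ Sofia: 09:15–10:30, 11:30–11:45, 13:45–14:00, 14:30–14:45.
Ulrich ∩ Oren ∩ Sofia ∩ Freya: 09:15–10:30, 11:30–11:45, 13:45–14:00, 14:30–14:45.
Ulrich ∩ Oren ∩ Sofia ∩ Freya ∩ Yusuf: 09:45–10:00, 11:30–11:45, 13:45–14:00.
Total common minutes: 15 + 15 + 15 = 45.

45 minutes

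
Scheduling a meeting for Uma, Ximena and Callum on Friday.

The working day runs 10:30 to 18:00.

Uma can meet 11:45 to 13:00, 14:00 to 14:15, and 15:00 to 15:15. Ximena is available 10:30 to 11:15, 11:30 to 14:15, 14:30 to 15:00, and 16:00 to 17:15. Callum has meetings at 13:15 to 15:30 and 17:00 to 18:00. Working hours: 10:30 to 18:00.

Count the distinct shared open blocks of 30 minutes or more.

1

Callum free within 10:30–18:00: 10:30–13:15, 15:30–17:00.
Uma ∩ Ximena: 11:45–13:00, 14:00–14:15.
Uma ∩ Ximena ∩ Callum: 11:45–13:00.
Windows ≥ 30 min: 11:45–13:00.
That's 1 window.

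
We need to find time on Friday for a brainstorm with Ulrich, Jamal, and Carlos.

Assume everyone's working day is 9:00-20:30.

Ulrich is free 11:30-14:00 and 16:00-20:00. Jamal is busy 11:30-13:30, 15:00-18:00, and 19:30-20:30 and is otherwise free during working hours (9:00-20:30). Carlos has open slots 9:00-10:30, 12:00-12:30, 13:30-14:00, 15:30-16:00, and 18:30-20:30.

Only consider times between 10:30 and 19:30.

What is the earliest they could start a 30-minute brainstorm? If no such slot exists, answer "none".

13:30

Jamal free within 09:00–20:30: 09:00–11:30, 13:30–15:00, 18:00–19:30.
Ulrich ∩ Jamal: 13:30–14:00, 18:00–19:30.
Ulrich ∩ Jamal ∩ Carlos: 13:30–14:00, 18:30–19:30.
Restricted to 10:30–19:30: 13:30–14:00, 18:30–19:30.
Windows ≥ 30 min: 13:30–14:00, 18:30–19:30.
Earliest such window starts at 13:30.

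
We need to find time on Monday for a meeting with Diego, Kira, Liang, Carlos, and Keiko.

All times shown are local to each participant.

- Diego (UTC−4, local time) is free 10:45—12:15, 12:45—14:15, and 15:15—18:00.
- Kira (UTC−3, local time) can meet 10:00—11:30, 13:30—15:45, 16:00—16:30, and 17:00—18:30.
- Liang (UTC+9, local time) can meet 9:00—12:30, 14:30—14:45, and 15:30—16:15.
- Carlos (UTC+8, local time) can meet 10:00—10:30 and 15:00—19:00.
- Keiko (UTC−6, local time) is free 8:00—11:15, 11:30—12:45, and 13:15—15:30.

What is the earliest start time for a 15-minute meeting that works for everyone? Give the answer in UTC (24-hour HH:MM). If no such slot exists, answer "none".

none

Diego → UTC: 14:45–16:15, 16:45–18:15, 19:15–22:00.
Kira → UTC: 13:00–14:30, 16:30–18:45, 19:00–19:30, 20:00–21:30.
Liang → UTC: 00:00–03:30, 05:30–05:45, 06:30–07:15.
Carlos → UTC: 02:00–02:30, 07:00–11:00.
Keiko → UTC: 14:00–17:15, 17:30–18:45, 19:15–21:30.
Diego ∩ Kira: 16:45–18:15, 19:15–19:30, 20:00–21:30.
Diego ∩ Kira ∩ Liang: (none).
Diego ∩ Kira ∩ Liang ∩ Carlos: (none).
Diego ∩ Kira ∩ Liang ∩ Carlos ∩ Keiko: (none).
Windows ≥ 15 min: (none).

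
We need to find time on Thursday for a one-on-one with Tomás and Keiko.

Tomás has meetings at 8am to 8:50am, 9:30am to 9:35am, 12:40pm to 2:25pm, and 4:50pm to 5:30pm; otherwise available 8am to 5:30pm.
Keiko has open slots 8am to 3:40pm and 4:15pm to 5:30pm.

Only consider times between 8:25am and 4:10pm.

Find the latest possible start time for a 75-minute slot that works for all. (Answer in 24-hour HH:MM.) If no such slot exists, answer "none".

14:25

Tomás free within 08:00–17:30: 08:50–09:30, 09:35–12:40, 14:25–16:50.
Tomás ∩ Keiko: 08:50–09:30, 09:35–12:40, 14:25–15:40, 16:15–16:50.
Restricted to 08:25–16:10: 08:50–09:30, 09:35–12:40, 14:25–15:40.
Windows ≥ 75 min: 09:35–12:40, 14:25–15:40.
Latest start in the last window 14:25–15:40 is 15:40 − 75 min = 14:25.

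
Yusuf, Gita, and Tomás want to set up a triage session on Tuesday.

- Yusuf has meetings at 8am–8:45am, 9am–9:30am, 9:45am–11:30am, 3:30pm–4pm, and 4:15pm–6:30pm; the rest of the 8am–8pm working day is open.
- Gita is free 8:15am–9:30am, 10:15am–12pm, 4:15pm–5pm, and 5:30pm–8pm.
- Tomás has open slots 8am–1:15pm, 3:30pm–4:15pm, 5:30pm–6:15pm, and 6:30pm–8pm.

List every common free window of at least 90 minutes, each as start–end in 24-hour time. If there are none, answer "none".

Yusuf free within 08:00–20:00: 08:45–09:00, 09:30–09:45, 11:30–15:30, 16:00–16:15, 18:30–20:00.
Yusuf ∩ Gita: 08:45–09:00, 11:30–12:00, 18:30–20:00.
Yusuf ∩ Gita ∩ Tomás: 08:45–09:00, 11:30–12:00, 18:30–20:00.
Windows ≥ 90 min: 18:30–20:00.

18:30–20:00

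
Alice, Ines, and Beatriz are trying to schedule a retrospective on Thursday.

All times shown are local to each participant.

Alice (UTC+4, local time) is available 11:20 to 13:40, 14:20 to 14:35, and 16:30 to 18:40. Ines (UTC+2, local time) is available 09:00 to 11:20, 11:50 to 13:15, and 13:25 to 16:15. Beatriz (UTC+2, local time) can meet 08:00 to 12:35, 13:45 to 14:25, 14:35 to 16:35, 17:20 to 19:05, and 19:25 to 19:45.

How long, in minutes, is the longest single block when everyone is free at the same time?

Alice → UTC: 07:20–09:40, 10:20–10:35, 12:30–14:40.
Ines → UTC: 07:00–09:20, 09:50–11:15, 11:25–14:15.
Beatriz → UTC: 06:00–10:35, 11:45–12:25, 12:35–14:35, 15:20–17:05, 17:25–17:45.
Alice ∩ Ines: 07:20–09:20, 10:20–10:35, 12:30–14:15.
Alice ∩ Ines ∩ Beatriz: 07:20–09:20, 10:20–10:35, 12:35–14:15.
Common window lengths: 120, 15, 100 min; longest is 120.

120 minutes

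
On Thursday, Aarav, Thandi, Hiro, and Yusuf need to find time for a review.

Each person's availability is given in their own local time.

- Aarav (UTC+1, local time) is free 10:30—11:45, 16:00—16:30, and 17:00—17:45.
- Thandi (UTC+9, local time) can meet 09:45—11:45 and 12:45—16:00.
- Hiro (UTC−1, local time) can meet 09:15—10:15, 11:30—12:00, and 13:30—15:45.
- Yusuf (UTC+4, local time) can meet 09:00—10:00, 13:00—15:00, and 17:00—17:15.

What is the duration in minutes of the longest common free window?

0 minutes

Aarav → UTC: 09:30–10:45, 15:00–15:30, 16:00–16:45.
Thandi → UTC: 00:45–02:45, 03:45–07:00.
Hiro → UTC: 10:15–11:15, 12:30–13:00, 14:30–16:45.
Yusuf → UTC: 05:00–06:00, 09:00–11:00, 13:00–13:15.
Aarav ∩ Thandi: (none).
Aarav ∩ Thandi ∩ Hiro: (none).
Aarav ∩ Thandi ∩ Hiro ∩ Yusuf: (none).
No common window.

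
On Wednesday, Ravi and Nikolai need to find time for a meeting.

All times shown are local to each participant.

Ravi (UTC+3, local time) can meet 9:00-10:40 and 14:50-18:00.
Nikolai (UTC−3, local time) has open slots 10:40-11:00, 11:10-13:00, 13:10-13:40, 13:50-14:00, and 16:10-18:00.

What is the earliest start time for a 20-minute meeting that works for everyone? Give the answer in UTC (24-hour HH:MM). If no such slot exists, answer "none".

Ravi → UTC: 06:00–07:40, 11:50–15:00.
Nikolai → UTC: 13:40–14:00, 14:10–16:00, 16:10–16:40, 16:50–17:00, 19:10–21:00.
Ravi ∩ Nikolai: 13:40–14:00, 14:10–15:00.
Windows ≥ 20 min: 13:40–14:00, 14:10–15:00.
Earliest such window starts at 13:40.

13:40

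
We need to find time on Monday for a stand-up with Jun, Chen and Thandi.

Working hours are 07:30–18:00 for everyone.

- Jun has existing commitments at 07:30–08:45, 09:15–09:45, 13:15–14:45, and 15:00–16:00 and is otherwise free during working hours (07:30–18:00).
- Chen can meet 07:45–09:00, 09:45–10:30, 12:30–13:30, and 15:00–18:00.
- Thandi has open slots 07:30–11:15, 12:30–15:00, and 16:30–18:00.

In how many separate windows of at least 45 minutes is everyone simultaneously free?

3

Jun free within 07:30–18:00: 08:45–09:15, 09:45–13:15, 14:45–15:00, 16:00–18:00.
Jun ∩ Chen: 08:45–09:00, 09:45–10:30, 12:30–13:15, 16:00–18:00.
Jun ∩ Chen ∩ Thandi: 08:45–09:00, 09:45–10:30, 12:30–13:15, 16:30–18:00.
Windows ≥ 45 min: 09:45–10:30, 12:30–13:15, 16:30–18:00.
That's 3 windows.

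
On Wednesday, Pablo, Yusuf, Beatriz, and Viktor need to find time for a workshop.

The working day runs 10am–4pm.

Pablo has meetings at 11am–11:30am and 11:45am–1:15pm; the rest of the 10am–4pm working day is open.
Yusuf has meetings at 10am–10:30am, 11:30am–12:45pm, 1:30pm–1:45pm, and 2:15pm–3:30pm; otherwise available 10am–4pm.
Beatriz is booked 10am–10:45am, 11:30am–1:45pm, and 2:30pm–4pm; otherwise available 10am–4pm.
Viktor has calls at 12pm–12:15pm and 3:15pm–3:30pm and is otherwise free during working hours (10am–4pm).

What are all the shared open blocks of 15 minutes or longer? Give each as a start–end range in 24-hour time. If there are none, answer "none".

10:45–11:00, 13:45–14:15

Pablo free within 10:00–16:00: 10:00–11:00, 11:30–11:45, 13:15–16:00.
Yusuf free within 10:00–16:00: 10:30–11:30, 12:45–13:30, 13:45–14:15, 15:30–16:00.
Beatriz free within 10:00–16:00: 10:45–11:30, 13:45–14:30.
Viktor free within 10:00–16:00: 10:00–12:00, 12:15–15:15, 15:30–16:00.
Pablo ∩ Yusuf: 10:30–11:00, 13:15–13:30, 13:45–14:15, 15:30–16:00.
Pablo ∩ Yusuf ∩ Beatriz: 10:45–11:00, 13:45–14:15.
Pablo ∩ Yusuf ∩ Beatriz ∩ Viktor: 10:45–11:00, 13:45–14:15.
Windows ≥ 15 min: 10:45–11:00, 13:45–14:15.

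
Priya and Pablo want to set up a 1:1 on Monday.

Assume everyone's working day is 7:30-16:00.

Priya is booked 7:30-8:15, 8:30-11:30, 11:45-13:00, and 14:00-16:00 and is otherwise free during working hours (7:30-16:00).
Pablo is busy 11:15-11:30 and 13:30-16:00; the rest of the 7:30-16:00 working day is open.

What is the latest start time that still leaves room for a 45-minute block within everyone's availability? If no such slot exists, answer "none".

none

Priya free within 07:30–16:00: 08:15–08:30, 11:30–11:45, 13:00–14:00.
Pablo free within 07:30–16:00: 07:30–11:15, 11:30–13:30.
Priya ∩ Pablo: 08:15–08:30, 11:30–11:45, 13:00–13:30.
Windows ≥ 45 min: (none).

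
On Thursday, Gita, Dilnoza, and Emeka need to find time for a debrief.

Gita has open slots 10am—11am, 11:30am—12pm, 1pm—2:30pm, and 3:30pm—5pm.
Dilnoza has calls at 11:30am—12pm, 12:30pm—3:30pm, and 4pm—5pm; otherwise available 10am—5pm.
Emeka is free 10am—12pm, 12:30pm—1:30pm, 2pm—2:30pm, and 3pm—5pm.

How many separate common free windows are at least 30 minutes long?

2

Dilnoza free within 10:00–17:00: 10:00–11:30, 12:00–12:30, 15:30–16:00.
Gita ∩ Dilnoza: 10:00–11:00, 15:30–16:00.
Gita ∩ Dilnoza ∩ Emeka: 10:00–11:00, 15:30–16:00.
Windows ≥ 30 min: 10:00–11:00, 15:30–16:00.
That's 2 windows.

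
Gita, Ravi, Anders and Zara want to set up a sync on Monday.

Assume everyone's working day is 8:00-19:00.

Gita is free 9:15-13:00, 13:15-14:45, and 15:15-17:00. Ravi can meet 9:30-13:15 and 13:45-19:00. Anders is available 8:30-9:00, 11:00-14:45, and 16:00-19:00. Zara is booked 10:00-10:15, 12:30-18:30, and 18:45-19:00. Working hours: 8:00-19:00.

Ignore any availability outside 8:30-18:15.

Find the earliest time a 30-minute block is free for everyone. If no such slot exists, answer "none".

11:00

Zara free within 08:00–19:00: 08:00–10:00, 10:15–12:30, 18:30–18:45.
Gita ∩ Ravi: 09:30–13:00, 13:45–14:45, 15:15–17:00.
Gita ∩ Ravi ∩ Anders: 11:00–13:00, 13:45–14:45, 16:00–17:00.
Gita ∩ Ravi ∩ Anders ∩ Zara: 11:00–12:30.
Restricted to 08:30–18:15: 11:00–12:30.
Windows ≥ 30 min: 11:00–12:30.
Earliest such window starts at 11:00.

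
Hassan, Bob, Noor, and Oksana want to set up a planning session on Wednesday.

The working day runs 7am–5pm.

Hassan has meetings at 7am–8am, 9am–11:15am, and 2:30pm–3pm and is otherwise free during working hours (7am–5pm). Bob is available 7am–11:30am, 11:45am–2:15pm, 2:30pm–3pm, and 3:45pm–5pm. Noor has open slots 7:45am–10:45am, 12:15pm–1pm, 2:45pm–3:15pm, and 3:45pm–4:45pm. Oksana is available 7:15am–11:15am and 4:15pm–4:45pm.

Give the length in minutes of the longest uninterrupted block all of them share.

Hassan free within 07:00–17:00: 08:00–09:00, 11:15–14:30, 15:00–17:00.
Hassan ∩ Bob: 08:00–09:00, 11:15–11:30, 11:45–14:15, 15:45–17:00.
Hassan ∩ Bob ∩ Noor: 08:00–09:00, 12:15–13:00, 15:45–16:45.
Hassan ∩ Bob ∩ Noor ∩ Oksana: 08:00–09:00, 16:15–16:45.
Common window lengths: 60, 30 min; longest is 60.

60 minutes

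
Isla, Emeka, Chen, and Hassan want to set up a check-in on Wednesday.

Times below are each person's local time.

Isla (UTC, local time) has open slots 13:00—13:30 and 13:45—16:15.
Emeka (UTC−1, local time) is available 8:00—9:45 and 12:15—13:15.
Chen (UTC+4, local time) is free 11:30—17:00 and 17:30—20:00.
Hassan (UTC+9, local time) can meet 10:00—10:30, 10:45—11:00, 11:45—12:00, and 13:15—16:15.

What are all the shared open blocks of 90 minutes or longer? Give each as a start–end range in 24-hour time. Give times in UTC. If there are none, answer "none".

Isla → UTC: 13:00–13:30, 13:45–16:15.
Emeka → UTC: 09:00–10:45, 13:15–14:15.
Chen → UTC: 07:30–13:00, 13:30–16:00.
Hassan → UTC: 01:00–01:30, 01:45–02:00, 02:45–03:00, 04:15–07:15.
Isla ∩ Emeka: 13:15–13:30, 13:45–14:15.
Isla ∩ Emeka ∩ Chen: 13:45–14:15.
Isla ∩ Emeka ∩ Chen ∩ Hassan: (none).
Windows ≥ 90 min: (none).

none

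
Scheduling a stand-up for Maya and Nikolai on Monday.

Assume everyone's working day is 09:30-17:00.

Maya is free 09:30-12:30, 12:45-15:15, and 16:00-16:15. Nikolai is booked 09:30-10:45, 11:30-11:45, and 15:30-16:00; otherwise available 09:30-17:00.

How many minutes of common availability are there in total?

255 minutes

Nikolai free within 09:30–17:00: 10:45–11:30, 11:45–15:30, 16:00–17:00.
Maya ∩ Nikolai: 10:45–11:30, 11:45–12:30, 12:45–15:15, 16:00–16:15.
Total common minutes: 45 + 45 + 150 + 15 = 255.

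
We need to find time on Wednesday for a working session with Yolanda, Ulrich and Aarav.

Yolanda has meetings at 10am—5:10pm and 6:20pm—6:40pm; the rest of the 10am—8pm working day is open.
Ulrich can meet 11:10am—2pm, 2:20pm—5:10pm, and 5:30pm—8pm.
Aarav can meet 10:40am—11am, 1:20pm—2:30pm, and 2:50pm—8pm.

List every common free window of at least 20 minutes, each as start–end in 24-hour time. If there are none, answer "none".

17:30–18:20, 18:40–20:00

Yolanda free within 10:00–20:00: 17:10–18:20, 18:40–20:00.
Yolanda ∩ Ulrich: 17:30–18:20, 18:40–20:00.
Yolanda ∩ Ulrich ∩ Aarav: 17:30–18:20, 18:40–20:00.
Windows ≥ 20 min: 17:30–18:20, 18:40–20:00.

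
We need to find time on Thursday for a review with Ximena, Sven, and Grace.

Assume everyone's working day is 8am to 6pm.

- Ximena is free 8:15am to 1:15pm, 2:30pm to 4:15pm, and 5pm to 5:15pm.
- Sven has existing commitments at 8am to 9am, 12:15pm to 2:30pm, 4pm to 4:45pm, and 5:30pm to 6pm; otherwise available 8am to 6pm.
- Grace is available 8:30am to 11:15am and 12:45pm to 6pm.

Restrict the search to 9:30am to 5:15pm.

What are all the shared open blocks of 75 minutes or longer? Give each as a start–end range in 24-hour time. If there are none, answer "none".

Sven free within 08:00–18:00: 09:00–12:15, 14:30–16:00, 16:45–17:30.
Ximena ∩ Sven: 09:00–12:15, 14:30–16:00, 17:00–17:15.
Ximena ∩ Sven ∩ Grace: 09:00–11:15, 14:30–16:00, 17:00–17:15.
Restricted to 09:30–17:15: 09:30–11:15, 14:30–16:00, 17:00–17:15.
Windows ≥ 75 min: 09:30–11:15, 14:30–16:00.

09:30–11:15, 14:30–16:00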